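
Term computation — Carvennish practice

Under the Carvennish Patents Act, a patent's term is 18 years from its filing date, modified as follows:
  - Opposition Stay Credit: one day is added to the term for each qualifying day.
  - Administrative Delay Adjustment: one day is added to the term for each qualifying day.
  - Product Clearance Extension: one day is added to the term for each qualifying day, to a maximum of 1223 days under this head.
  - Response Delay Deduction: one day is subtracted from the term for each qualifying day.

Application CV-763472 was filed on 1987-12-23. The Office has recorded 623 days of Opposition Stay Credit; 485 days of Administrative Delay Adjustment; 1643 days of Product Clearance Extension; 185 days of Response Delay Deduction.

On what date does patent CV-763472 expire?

Base term: filing date + 18 years → 23 December 2005.
Opposition Stay Credit: +623 days → 7 September 2007.
Administrative Delay Adjustment: +485 days → 4 January 2009.
Product Clearance Extension: 1643 days claimed exceeds the 1223-day cap, so +1223 days → 11 May 2012.
Response Delay Deduction: −185 days → 8 November 2011.

November 8, 2011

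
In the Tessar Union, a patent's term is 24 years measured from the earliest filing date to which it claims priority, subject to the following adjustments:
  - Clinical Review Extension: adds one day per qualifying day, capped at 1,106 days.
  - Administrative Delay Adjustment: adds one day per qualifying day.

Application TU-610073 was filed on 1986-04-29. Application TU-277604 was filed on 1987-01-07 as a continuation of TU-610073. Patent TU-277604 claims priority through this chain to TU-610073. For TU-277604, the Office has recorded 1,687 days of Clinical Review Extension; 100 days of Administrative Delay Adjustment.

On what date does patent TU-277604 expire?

August 17, 2013

Earliest priority filing: 29 April 1986.
Base term: 29 April 1986 + 24 years → 29 April 2010.
Clinical Review Extension: 1687 days claimed exceeds the 1106-day cap, so +1106 days → 9 May 2013.
Administrative Delay Adjustment: +100 days → 17 August 2013.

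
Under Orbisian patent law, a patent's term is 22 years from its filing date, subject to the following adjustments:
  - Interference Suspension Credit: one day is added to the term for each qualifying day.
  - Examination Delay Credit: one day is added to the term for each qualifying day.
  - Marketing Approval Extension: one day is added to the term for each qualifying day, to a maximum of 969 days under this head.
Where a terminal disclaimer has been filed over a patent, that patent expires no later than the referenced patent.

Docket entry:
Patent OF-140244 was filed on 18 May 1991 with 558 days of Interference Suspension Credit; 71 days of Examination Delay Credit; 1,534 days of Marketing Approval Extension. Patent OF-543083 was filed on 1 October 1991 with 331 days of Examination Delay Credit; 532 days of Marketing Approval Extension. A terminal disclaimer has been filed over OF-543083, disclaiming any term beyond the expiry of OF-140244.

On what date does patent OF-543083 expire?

Natural term of OF-543083:
  Base: filing + 22 years → 1 October 2013.
  Examination Delay Credit: +331 days → 28 August 2014.
  Marketing Approval Extension: 532 days (within the 969-day cap) → +532 days → 11 February 2016.
Expiry of referenced patent OF-140244:
  Base: filing + 22 years → 18 May 2013.
  Interference Suspension Credit: +558 days → 27 November 2014.
  Examination Delay Credit: +71 days → 6 February 2015.
  Marketing Approval Extension: 1534 days claimed exceeds the 969-day cap, so +969 days → 2 October 2017.
Terminal disclaimer: OF-543083 expires on the earlier of 11 February 2016 and 2 October 2017.

2016-02-11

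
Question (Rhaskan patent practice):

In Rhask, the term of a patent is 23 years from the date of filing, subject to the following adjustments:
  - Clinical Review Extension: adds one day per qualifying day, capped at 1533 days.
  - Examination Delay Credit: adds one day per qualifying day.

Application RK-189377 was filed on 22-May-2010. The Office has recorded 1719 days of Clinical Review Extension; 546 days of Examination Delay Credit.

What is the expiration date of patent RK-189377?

2039-01-30

Base term: filing date + 23 years → 22 May 2033.
Clinical Review Extension: 1719 days claimed exceeds the 1533-day cap, so +1533 days → 2 August 2037.
Examination Delay Credit: +546 days → 30 January 2039.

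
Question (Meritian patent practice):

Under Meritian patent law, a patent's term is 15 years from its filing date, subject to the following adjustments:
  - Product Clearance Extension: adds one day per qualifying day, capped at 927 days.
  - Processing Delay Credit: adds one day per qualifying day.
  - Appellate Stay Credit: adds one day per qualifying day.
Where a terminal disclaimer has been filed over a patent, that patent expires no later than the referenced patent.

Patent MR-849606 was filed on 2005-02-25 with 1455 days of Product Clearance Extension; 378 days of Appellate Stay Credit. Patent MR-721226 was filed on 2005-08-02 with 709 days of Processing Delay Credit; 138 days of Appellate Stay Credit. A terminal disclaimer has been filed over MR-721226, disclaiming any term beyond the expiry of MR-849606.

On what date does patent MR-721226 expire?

Natural term of MR-721226:
  Base: filing + 15 years → 2 August 2020.
  Processing Delay Credit: +709 days → 12 July 2022.
  Appellate Stay Credit: +138 days → 27 November 2022.
Expiry of referenced patent MR-849606:
  Base: filing + 15 years → 25 February 2020.
  Product Clearance Extension: 1455 days claimed exceeds the 927-day cap, so +927 days → 9 September 2022.
  Appellate Stay Credit: +378 days → 22 September 2023.
Terminal disclaimer: MR-721226 expires on the earlier of 27 November 2022 and 22 September 2023.

November 27, 2022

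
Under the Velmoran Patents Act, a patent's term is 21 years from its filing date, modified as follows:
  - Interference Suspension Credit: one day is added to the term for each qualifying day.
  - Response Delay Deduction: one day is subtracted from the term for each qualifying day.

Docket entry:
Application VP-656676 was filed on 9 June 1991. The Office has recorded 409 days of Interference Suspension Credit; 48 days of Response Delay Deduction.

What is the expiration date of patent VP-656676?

2013-06-05

Base term: filing date + 21 years → 9 June 2012.
Interference Suspension Credit: +409 days → 23 July 2013.
Response Delay Deduction: −48 days → 5 June 2013.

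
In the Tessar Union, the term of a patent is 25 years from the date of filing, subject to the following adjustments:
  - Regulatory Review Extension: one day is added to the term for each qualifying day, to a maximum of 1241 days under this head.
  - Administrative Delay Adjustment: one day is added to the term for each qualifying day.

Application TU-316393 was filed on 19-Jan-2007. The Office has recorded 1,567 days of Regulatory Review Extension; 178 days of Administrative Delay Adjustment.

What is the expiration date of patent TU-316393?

December 8, 2035

Base term: filing date + 25 years → 19 January 2032.
Regulatory Review Extension: 1567 days claimed exceeds the 1241-day cap, so +1241 days → 13 June 2035.
Administrative Delay Adjustment: +178 days → 8 December 2035.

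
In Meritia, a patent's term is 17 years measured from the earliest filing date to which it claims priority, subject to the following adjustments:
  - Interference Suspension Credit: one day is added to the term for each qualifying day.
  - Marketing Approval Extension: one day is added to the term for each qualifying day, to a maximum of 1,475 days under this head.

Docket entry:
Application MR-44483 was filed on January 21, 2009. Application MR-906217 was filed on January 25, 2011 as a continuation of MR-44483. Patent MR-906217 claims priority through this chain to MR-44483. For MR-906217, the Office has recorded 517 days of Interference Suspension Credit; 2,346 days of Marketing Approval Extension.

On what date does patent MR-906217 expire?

2031-07-06

Earliest priority filing: 21 January 2009.
Base term: 21 January 2009 + 17 years → 21 January 2026.
Interference Suspension Credit: +517 days → 22 June 2027.
Marketing Approval Extension: 2346 days claimed exceeds the 1475-day cap, so +1475 days → 6 July 2031.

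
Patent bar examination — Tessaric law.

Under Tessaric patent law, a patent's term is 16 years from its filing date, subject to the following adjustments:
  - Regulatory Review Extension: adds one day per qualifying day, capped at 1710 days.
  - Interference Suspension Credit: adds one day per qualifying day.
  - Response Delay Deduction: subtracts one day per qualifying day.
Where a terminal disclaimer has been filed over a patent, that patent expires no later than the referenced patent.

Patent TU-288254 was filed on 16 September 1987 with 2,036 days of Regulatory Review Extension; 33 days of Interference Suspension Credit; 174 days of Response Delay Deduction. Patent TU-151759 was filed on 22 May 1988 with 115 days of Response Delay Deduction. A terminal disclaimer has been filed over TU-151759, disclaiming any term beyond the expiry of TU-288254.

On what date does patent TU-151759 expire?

Natural term of TU-151759:
  Base: filing + 16 years → 22 May 2004.
  Response Delay Deduction: −115 days → 28 January 2004.
Expiry of referenced patent TU-288254:
  Base: filing + 16 years → 16 September 2003.
  Regulatory Review Extension: 2036 days claimed exceeds the 1710-day cap, so +1710 days → 22 May 2008.
  Interference Suspension Credit: +33 days → 24 June 2008.
  Response Delay Deduction: −174 days → 2 January 2008.
Terminal disclaimer: TU-151759 expires on the earlier of 28 January 2004 and 2 January 2008.

January 28, 2004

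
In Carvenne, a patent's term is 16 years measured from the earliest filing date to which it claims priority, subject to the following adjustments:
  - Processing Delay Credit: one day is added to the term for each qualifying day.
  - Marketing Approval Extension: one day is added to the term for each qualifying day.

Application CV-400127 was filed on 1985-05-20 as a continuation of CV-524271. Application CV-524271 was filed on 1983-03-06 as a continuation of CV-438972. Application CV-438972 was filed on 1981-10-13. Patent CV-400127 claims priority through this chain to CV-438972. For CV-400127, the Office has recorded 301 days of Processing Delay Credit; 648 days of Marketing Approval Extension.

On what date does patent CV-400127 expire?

2000-05-19

Earliest priority filing: 13 October 1981.
Base term: 13 October 1981 + 16 years → 13 October 1997.
Processing Delay Credit: +301 days → 10 August 1998.
Marketing Approval Extension: +648 days → 19 May 2000.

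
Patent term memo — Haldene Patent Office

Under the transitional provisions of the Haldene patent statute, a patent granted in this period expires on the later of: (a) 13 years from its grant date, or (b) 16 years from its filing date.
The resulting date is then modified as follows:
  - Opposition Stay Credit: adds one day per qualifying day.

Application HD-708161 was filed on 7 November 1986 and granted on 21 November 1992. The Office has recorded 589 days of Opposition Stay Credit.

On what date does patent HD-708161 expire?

July 3, 2007

(a) grant + 13 years → 21 November 2005.
(b) filing + 16 years → 7 November 2002.
Later of the two: 21 November 2005.
Opposition Stay Credit: +589 days → 3 July 2007.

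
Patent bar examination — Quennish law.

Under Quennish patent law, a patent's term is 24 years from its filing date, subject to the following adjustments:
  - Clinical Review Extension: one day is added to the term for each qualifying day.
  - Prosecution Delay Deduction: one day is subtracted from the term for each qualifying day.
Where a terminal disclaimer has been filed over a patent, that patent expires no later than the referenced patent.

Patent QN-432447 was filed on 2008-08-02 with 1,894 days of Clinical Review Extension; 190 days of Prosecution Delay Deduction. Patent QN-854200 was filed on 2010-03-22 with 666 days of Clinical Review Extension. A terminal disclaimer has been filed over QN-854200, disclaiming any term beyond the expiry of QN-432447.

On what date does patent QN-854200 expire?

2036-01-17

Natural term of QN-854200:
  Base: filing + 24 years → 22 March 2034.
  Clinical Review Extension: +666 days → 17 January 2036.
Expiry of referenced patent QN-432447:
  Base: filing + 24 years → 2 August 2032.
  Clinical Review Extension: +1894 days → 9 October 2037.
  Prosecution Delay Deduction: −190 days → 2 April 2037.
Terminal disclaimer: QN-854200 expires on the earlier of 17 January 2036 and 2 April 2037.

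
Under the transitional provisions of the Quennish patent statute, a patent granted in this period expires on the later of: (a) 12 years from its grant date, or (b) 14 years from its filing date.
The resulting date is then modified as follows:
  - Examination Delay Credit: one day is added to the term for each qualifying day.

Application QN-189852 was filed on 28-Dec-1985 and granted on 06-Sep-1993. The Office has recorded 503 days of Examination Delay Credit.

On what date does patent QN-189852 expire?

(a) grant + 12 years → 6 September 2005.
(b) filing + 14 years → 28 December 1999.
Later of the two: 6 September 2005.
Examination Delay Credit: +503 days → 22 January 2007.

2007-01-22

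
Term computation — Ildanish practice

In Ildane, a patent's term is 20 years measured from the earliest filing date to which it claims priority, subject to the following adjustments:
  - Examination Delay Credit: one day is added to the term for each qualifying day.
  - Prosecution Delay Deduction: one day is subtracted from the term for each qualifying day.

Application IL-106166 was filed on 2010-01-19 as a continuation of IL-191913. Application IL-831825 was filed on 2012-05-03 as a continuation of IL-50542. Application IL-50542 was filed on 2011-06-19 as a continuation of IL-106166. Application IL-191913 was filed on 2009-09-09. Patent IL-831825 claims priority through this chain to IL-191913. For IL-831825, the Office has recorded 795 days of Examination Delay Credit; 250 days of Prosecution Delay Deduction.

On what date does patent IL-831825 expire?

2031-03-08

Earliest priority filing: 9 September 2009.
Base term: 9 September 2009 + 20 years → 9 September 2029.
Examination Delay Credit: +795 days → 13 November 2031.
Prosecution Delay Deduction: −250 days → 8 March 2031.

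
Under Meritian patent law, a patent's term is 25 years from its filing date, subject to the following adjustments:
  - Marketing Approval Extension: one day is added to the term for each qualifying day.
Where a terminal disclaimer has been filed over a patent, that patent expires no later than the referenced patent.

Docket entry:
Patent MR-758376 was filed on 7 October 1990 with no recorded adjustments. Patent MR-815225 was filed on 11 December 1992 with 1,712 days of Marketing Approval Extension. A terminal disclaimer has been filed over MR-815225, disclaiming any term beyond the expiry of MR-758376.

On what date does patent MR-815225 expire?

October 7, 2015

Natural term of MR-815225:
  Base: filing + 25 years → 11 December 2017.
  Marketing Approval Extension: +1712 days → 19 August 2022.
Expiry of referenced patent MR-758376:
  Base: filing + 25 years → 7 October 2015.
Terminal disclaimer: MR-815225 expires on the earlier of 19 August 2022 and 7 October 2015.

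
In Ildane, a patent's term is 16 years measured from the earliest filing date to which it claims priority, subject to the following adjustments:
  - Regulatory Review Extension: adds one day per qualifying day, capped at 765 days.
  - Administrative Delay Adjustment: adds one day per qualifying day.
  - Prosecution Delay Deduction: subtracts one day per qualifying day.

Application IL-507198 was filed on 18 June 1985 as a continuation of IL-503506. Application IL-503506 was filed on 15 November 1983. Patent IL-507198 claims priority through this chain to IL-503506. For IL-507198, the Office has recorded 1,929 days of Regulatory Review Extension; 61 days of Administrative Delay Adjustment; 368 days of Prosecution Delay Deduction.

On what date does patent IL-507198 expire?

Earliest priority filing: 15 November 1983.
Base term: 15 November 1983 + 16 years → 15 November 1999.
Regulatory Review Extension: 1929 days claimed exceeds the 765-day cap, so +765 days → 19 December 2001.
Administrative Delay Adjustment: +61 days → 18 February 2002.
Prosecution Delay Deduction: −368 days → 15 February 2001.

2001-02-15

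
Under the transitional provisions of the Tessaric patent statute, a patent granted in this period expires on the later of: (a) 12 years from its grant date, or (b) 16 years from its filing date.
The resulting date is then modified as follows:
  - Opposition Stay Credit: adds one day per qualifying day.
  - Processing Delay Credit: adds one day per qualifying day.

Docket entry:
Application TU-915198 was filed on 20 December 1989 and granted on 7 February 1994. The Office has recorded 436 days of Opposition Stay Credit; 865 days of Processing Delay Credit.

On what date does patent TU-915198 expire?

August 31, 2009

(a) grant + 12 years → 7 February 2006.
(b) filing + 16 years → 20 December 2005.
Later of the two: 7 February 2006.
Opposition Stay Credit: +436 days → 19 April 2007.
Processing Delay Credit: +865 days → 31 August 2009.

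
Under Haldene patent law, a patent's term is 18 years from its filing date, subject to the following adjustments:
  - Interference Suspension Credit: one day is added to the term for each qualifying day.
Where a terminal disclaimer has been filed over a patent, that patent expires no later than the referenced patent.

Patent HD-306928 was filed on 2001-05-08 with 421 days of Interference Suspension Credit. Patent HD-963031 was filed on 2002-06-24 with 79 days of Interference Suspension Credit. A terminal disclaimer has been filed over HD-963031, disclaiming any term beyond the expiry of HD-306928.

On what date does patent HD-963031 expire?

Natural term of HD-963031:
  Base: filing + 18 years → 24 June 2020.
  Interference Suspension Credit: +79 days → 11 September 2020.
Expiry of referenced patent HD-306928:
  Base: filing + 18 years → 8 May 2019.
  Interference Suspension Credit: +421 days → 2 July 2020.
Terminal disclaimer: HD-963031 expires on the earlier of 11 September 2020 and 2 July 2020.

2020-07-02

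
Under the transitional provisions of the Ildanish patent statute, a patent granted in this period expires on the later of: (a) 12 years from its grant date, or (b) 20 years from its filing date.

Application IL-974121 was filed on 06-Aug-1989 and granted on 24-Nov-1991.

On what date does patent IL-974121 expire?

2009-08-06

(a) grant + 12 years → 24 November 2003.
(b) filing + 20 years → 6 August 2009.
Later of the two: 6 August 2009.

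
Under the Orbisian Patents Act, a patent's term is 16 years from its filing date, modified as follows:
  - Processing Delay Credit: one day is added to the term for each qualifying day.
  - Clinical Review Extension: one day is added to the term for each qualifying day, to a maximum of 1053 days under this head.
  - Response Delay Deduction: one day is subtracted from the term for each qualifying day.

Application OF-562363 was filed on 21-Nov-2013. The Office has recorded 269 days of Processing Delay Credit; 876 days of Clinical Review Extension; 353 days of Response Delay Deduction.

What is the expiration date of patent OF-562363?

2032-01-22

Base term: filing date + 16 years → 21 November 2029.
Processing Delay Credit: +269 days → 17 August 2030.
Clinical Review Extension: 876 days (within the 1053-day cap) → +876 days → 9 January 2033.
Response Delay Deduction: −353 days → 22 January 2032.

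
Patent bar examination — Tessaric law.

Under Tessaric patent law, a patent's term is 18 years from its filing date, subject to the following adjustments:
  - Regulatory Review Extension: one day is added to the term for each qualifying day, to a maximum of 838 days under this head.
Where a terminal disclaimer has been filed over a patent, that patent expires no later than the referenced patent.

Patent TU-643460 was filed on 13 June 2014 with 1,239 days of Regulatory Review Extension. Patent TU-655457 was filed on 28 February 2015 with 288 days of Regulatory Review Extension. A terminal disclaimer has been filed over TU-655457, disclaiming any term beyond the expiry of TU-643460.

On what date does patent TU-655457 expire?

Natural term of TU-655457:
  Base: filing + 18 years → 28 February 2033.
  Regulatory Review Extension: 288 days (within the 838-day cap) → +288 days → 13 December 2033.
Expiry of referenced patent TU-643460:
  Base: filing + 18 years → 13 June 2032.
  Regulatory Review Extension: 1239 days claimed exceeds the 838-day cap, so +838 days → 29 September 2034.
Terminal disclaimer: TU-655457 expires on the earlier of 13 December 2033 and 29 September 2034.

December 13, 2033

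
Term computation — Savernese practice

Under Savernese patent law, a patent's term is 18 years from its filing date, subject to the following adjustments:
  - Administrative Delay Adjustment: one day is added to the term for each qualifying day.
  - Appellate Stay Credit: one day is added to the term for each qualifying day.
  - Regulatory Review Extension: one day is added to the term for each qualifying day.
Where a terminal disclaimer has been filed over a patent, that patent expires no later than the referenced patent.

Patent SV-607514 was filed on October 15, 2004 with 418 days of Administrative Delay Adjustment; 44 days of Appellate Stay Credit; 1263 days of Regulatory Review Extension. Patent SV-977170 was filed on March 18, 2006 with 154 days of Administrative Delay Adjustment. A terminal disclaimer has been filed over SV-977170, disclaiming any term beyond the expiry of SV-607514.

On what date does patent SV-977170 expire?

August 19, 2024

Natural term of SV-977170:
  Base: filing + 18 years → 18 March 2024.
  Administrative Delay Adjustment: +154 days → 19 August 2024.
Expiry of referenced patent SV-607514:
  Base: filing + 18 years → 15 October 2022.
  Administrative Delay Adjustment: +418 days → 7 December 2023.
  Appellate Stay Credit: +44 days → 20 January 2024.
  Regulatory Review Extension: +1263 days → 6 July 2027.
Terminal disclaimer: SV-977170 expires on the earlier of 19 August 2024 and 6 July 2027.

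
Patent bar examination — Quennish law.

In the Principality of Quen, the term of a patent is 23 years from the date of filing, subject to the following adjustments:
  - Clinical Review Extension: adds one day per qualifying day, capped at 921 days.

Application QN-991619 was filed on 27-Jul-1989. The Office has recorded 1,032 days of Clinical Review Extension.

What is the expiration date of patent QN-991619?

Base term: filing date + 23 years → 27 July 2012.
Clinical Review Extension: 1032 days claimed exceeds the 921-day cap, so +921 days → 3 February 2015.

February 3, 2015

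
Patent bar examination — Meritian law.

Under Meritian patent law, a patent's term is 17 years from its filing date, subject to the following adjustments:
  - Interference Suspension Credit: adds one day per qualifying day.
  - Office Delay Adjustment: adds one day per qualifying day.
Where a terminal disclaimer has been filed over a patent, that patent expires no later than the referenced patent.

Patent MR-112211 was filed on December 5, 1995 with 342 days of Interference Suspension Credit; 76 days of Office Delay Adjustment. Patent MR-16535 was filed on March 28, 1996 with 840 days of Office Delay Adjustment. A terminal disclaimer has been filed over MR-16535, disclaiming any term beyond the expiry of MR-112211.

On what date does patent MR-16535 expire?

January 27, 2014

Natural term of MR-16535:
  Base: filing + 17 years → 28 March 2013.
  Office Delay Adjustment: +840 days → 16 July 2015.
Expiry of referenced patent MR-112211:
  Base: filing + 17 years → 5 December 2012.
  Interference Suspension Credit: +342 days → 12 November 2013.
  Office Delay Adjustment: +76 days → 27 January 2014.
Terminal disclaimer: MR-16535 expires on the earlier of 16 July 2015 and 27 January 2014.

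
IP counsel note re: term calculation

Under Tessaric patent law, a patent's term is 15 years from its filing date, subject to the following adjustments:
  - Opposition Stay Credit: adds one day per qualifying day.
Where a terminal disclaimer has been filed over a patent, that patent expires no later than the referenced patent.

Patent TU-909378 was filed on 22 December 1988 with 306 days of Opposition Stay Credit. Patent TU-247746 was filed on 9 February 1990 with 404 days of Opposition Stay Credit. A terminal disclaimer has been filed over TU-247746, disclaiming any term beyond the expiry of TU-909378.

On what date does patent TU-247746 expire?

Natural term of TU-247746:
  Base: filing + 15 years → 9 February 2005.
  Opposition Stay Credit: +404 days → 20 March 2006.
Expiry of referenced patent TU-909378:
  Base: filing + 15 years → 22 December 2003.
  Opposition Stay Credit: +306 days → 23 October 2004.
Terminal disclaimer: TU-247746 expires on the earlier of 20 March 2006 and 23 October 2004.

2004-10-23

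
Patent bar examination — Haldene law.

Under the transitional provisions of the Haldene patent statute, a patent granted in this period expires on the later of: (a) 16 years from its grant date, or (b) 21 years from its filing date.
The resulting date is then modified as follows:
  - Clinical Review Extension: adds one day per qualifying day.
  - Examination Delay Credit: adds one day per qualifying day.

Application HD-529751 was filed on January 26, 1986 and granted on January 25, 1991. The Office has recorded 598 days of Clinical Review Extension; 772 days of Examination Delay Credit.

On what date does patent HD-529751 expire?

(a) grant + 16 years → 25 January 2007.
(b) filing + 21 years → 26 January 2007.
Later of the two: 26 January 2007.
Clinical Review Extension: +598 days → 15 September 2008.
Examination Delay Credit: +772 days → 27 October 2010.

2010-10-27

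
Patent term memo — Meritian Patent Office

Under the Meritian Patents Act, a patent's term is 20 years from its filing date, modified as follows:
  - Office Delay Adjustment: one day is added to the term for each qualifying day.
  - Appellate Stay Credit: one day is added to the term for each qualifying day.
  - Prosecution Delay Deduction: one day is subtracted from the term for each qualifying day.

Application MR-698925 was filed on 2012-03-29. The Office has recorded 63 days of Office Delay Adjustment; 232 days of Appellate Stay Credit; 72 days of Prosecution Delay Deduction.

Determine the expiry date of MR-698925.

Base term: filing date + 20 years → 29 March 2032.
Office Delay Adjustment: +63 days → 31 May 2032.
Appellate Stay Credit: +232 days → 18 January 2033.
Prosecution Delay Deduction: −72 days → 7 November 2032.

2032-11-07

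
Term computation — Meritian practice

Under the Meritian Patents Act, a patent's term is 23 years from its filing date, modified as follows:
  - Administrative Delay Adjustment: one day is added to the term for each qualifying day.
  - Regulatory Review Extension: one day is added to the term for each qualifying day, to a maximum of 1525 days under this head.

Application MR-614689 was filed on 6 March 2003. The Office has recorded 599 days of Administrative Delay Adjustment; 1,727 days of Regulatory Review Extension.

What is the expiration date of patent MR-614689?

2031-12-29

Base term: filing date + 23 years → 6 March 2026.
Administrative Delay Adjustment: +599 days → 26 October 2027.
Regulatory Review Extension: 1727 days claimed exceeds the 1525-day cap, so +1525 days → 29 December 2031.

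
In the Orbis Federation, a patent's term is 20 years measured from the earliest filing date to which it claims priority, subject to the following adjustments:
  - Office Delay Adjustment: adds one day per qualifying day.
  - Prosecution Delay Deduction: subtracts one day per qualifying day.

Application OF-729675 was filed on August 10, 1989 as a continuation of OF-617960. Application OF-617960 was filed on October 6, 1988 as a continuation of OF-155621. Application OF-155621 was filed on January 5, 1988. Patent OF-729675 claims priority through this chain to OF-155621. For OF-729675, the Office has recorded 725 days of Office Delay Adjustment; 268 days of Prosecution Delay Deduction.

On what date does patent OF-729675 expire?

Earliest priority filing: 5 January 1988.
Base term: 5 January 1988 + 20 years → 5 January 2008.
Office Delay Adjustment: +725 days → 30 December 2009.
Prosecution Delay Deduction: −268 days → 6 April 2009.

April 6, 2009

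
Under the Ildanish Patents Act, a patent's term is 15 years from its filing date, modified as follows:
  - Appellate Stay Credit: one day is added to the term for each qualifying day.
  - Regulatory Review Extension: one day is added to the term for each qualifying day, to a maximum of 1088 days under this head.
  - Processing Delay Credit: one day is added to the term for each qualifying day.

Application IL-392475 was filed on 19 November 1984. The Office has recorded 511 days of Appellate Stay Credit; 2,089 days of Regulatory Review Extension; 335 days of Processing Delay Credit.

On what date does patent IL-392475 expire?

March 6, 2005

Base term: filing date + 15 years → 19 November 1999.
Appellate Stay Credit: +511 days → 13 April 2001.
Regulatory Review Extension: 2089 days claimed exceeds the 1088-day cap, so +1088 days → 5 April 2004.
Processing Delay Credit: +335 days → 6 March 2005.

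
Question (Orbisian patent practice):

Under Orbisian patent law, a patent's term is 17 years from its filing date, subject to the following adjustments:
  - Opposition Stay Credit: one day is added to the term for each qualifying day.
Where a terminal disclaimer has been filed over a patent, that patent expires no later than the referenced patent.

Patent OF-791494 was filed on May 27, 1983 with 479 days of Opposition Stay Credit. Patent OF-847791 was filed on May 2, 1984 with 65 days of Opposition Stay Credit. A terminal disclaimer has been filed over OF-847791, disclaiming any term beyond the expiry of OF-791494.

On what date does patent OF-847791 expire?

Natural term of OF-847791:
  Base: filing + 17 years → 2 May 2001.
  Opposition Stay Credit: +65 days → 6 July 2001.
Expiry of referenced patent OF-791494:
  Base: filing + 17 years → 27 May 2000.
  Opposition Stay Credit: +479 days → 18 September 2001.
Terminal disclaimer: OF-847791 expires on the earlier of 6 July 2001 and 18 September 2001.

July 6, 2001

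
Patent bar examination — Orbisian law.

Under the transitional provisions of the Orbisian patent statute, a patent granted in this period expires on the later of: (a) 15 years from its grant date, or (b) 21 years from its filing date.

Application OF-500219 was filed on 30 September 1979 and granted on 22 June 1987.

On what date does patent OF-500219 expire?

June 22, 2002

(a) grant + 15 years → 22 June 2002.
(b) filing + 21 years → 30 September 2000.
Later of the two: 22 June 2002.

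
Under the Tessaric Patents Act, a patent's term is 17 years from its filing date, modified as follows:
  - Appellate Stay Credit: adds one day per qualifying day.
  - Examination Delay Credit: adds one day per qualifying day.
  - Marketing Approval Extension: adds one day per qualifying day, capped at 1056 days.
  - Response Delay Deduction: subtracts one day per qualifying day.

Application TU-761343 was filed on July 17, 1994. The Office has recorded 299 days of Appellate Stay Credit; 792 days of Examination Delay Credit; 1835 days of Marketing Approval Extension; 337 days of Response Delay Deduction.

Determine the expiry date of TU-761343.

Base term: filing date + 17 years → 17 July 2011.
Appellate Stay Credit: +299 days → 11 May 2012.
Examination Delay Credit: +792 days → 12 July 2014.
Marketing Approval Extension: 1835 days claimed exceeds the 1056-day cap, so +1056 days → 2 June 2017.
Response Delay Deduction: −337 days → 30 June 2016.

2016-06-30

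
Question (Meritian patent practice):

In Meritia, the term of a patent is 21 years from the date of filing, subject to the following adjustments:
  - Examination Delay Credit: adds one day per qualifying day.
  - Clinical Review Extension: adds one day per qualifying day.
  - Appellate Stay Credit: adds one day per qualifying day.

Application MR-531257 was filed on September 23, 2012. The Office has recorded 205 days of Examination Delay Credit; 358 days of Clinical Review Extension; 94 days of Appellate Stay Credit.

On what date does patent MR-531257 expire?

2035-07-12

Base term: filing date + 21 years → 23 September 2033.
Examination Delay Credit: +205 days → 16 April 2034.
Clinical Review Extension: +358 days → 9 April 2035.
Appellate Stay Credit: +94 days → 12 July 2035.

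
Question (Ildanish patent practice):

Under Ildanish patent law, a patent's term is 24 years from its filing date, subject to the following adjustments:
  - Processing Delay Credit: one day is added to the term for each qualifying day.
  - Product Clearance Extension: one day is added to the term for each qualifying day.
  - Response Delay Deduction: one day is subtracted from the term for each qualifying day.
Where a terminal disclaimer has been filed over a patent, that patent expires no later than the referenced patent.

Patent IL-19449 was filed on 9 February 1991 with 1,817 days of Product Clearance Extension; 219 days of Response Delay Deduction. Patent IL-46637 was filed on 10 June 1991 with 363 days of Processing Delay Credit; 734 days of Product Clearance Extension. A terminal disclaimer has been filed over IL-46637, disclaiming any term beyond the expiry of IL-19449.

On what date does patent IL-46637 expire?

June 11, 2018

Natural term of IL-46637:
  Base: filing + 24 years → 10 June 2015.
  Processing Delay Credit: +363 days → 7 June 2016.
  Product Clearance Extension: +734 days → 11 June 2018.
Expiry of referenced patent IL-19449:
  Base: filing + 24 years → 9 February 2015.
  Product Clearance Extension: +1817 days → 31 January 2020.
  Response Delay Deduction: −219 days → 26 June 2019.
Terminal disclaimer: IL-46637 expires on the earlier of 11 June 2018 and 26 June 2019.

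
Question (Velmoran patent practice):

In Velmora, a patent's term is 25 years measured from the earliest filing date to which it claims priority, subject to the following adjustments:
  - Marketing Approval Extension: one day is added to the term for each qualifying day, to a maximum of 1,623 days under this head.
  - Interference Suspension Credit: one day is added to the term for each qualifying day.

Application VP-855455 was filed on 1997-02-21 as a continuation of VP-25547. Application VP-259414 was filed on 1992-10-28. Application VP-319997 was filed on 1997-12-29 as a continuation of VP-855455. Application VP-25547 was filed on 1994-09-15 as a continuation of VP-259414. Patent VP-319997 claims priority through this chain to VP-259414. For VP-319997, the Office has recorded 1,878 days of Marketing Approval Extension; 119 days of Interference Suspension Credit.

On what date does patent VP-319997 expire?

Earliest priority filing: 28 October 1992.
Base term: 28 October 1992 + 25 years → 28 October 2017.
Marketing Approval Extension: 1878 days claimed exceeds the 1623-day cap, so +1623 days → 8 April 2022.
Interference Suspension Credit: +119 days → 5 August 2022.

August 5, 2022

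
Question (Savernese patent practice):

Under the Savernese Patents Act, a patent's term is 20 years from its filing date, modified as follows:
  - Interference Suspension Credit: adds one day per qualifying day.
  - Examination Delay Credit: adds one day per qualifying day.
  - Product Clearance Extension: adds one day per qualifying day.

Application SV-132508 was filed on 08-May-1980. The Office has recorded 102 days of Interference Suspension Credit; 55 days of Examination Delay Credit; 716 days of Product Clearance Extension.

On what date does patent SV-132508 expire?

2002-09-28

Base term: filing date + 20 years → 8 May 2000.
Interference Suspension Credit: +102 days → 18 August 2000.
Examination Delay Credit: +55 days → 12 October 2000.
Product Clearance Extension: +716 days → 28 September 2002.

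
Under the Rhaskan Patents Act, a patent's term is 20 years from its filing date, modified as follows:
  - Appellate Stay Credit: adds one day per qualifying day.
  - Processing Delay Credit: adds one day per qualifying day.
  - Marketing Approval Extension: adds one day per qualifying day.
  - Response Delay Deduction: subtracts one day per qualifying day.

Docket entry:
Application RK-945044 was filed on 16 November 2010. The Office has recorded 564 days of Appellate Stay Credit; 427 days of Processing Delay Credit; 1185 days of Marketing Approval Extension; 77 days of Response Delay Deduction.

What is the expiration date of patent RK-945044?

Base term: filing date + 20 years → 16 November 2030.
Appellate Stay Credit: +564 days → 2 June 2032.
Processing Delay Credit: +427 days → 3 August 2033.
Marketing Approval Extension: +1185 days → 31 October 2036.
Response Delay Deduction: −77 days → 15 August 2036.

August 15, 2036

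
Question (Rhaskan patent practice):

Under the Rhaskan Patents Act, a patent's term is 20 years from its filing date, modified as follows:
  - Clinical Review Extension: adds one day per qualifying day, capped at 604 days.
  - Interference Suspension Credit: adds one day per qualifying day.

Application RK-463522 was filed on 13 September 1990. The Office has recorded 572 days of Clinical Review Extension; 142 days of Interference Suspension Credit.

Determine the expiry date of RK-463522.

August 27, 2012

Base term: filing date + 20 years → 13 September 2010.
Clinical Review Extension: 572 days (within the 604-day cap) → +572 days → 7 April 2012.
Interference Suspension Credit: +142 days → 27 August 2012.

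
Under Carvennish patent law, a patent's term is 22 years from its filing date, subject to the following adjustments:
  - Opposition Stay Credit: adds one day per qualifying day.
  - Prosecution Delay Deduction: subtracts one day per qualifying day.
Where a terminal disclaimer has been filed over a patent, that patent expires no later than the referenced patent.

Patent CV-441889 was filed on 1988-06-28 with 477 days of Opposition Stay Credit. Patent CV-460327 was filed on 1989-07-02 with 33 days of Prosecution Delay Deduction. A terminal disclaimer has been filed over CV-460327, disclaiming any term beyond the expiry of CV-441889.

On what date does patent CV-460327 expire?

2011-05-30

Natural term of CV-460327:
  Base: filing + 22 years → 2 July 2011.
  Prosecution Delay Deduction: −33 days → 30 May 2011.
Expiry of referenced patent CV-441889:
  Base: filing + 22 years → 28 June 2010.
  Opposition Stay Credit: +477 days → 18 October 2011.
Terminal disclaimer: CV-460327 expires on the earlier of 30 May 2011 and 18 October 2011.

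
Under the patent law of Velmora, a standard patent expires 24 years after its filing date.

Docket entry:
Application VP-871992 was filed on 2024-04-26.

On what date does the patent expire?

Filing date + 24 years → 26 April 2048.

April 26, 2048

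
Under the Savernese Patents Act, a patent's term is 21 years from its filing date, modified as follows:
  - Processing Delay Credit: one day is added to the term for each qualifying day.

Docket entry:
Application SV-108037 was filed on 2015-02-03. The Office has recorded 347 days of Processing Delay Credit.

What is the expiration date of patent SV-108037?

Base term: filing date + 21 years → 3 February 2036.
Processing Delay Credit: +347 days → 15 January 2037.

2037-01-15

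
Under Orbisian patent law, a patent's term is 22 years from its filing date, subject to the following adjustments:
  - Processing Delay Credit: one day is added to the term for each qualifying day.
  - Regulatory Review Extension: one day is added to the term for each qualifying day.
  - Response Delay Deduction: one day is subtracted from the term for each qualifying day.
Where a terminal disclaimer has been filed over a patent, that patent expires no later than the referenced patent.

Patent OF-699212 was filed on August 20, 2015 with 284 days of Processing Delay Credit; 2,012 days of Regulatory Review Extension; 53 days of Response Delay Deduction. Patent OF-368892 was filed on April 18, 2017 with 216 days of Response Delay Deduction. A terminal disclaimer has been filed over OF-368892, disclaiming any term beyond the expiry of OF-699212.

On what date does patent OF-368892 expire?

September 14, 2038

Natural term of OF-368892:
  Base: filing + 22 years → 18 April 2039.
  Response Delay Deduction: −216 days → 14 September 2038.
Expiry of referenced patent OF-699212:
  Base: filing + 22 years → 20 August 2037.
  Processing Delay Credit: +284 days → 31 May 2038.
  Regulatory Review Extension: +2012 days → 3 December 2043.
  Response Delay Deduction: −53 days → 11 October 2043.
Terminal disclaimer: OF-368892 expires on the earlier of 14 September 2038 and 11 October 2043.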